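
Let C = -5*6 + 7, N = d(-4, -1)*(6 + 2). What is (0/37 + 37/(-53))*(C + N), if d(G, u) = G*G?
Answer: -3885/53 ≈ -73.302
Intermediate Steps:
d(G, u) = G²
N = 128 (N = (-4)²*(6 + 2) = 16*8 = 128)
C = -23 (C = -30 + 7 = -23)
(0/37 + 37/(-53))*(C + N) = (0/37 + 37/(-53))*(-23 + 128) = (0*(1/37) + 37*(-1/53))*105 = (0 - 37/53)*105 = -37/53*105 = -3885/53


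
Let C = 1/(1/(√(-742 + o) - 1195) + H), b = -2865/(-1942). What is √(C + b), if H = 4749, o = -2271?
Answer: √1942*√((16261350400 - 13607827*I*√3013)/(5675054 - 4749*I*√3013))/1942 ≈ 1.2147 + 7.0016e-13*I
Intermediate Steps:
b = 2865/1942 (b = -2865*(-1/1942) = 2865/1942 ≈ 1.4753)
C = 1/(4749 + 1/(-1195 + I*√3013)) (C = 1/(1/(√(-742 - 2271) - 1195) + 4749) = 1/(1/(√(-3013) - 1195) + 4749) = 1/(1/(I*√3013 - 1195) + 4749) = 1/(1/(-1195 + I*√3013) + 4749) = 1/(4749 + 1/(-1195 + I*√3013)) ≈ 0.00021057 + 0.e-12*I)
√(C + b) = √((6795998267/32274190094929 + I*√3013/32274190094929) + 2865/1942) = √(92478752450606099/62676477164352118 + I*√3013/32274190094929)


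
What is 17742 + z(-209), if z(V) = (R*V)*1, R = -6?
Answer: 18996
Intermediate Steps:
z(V) = -6*V (z(V) = -6*V*1 = -6*V)
17742 + z(-209) = 17742 - 6*(-209) = 17742 + 1254 = 18996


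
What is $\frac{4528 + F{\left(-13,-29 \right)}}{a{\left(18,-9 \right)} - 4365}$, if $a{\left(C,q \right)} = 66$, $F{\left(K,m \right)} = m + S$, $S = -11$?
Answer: $- \frac{1496}{1433} \approx -1.044$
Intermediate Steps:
$F{\left(K,m \right)} = -11 + m$ ($F{\left(K,m \right)} = m - 11 = -11 + m$)
$\frac{4528 + F{\left(-13,-29 \right)}}{a{\left(18,-9 \right)} - 4365} = \frac{4528 - 40}{66 - 4365} = \frac{4528 - 40}{-4299} = 4488 \left(- \frac{1}{4299}\right) = - \frac{1496}{1433}$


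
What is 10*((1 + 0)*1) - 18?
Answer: -8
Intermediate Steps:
10*((1 + 0)*1) - 18 = 10*(1*1) - 18 = 10*1 - 18 = 10 - 18 = -8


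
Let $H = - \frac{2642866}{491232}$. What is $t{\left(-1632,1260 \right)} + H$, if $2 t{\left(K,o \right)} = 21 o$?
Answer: $\frac{75539029}{5712} \approx 13225.0$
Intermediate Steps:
$t{\left(K,o \right)} = \frac{21 o}{2}$
$H = - \frac{30731}{5712}$ ($H = \left(-2642866\right) \frac{1}{491232} = - \frac{30731}{5712} \approx -5.3801$)
$t{\left(-1632,1260 \right)} + H = \frac{21}{2} \cdot 1260 - \frac{30731}{5712} = 13230 - \frac{30731}{5712} = \frac{75539029}{5712}$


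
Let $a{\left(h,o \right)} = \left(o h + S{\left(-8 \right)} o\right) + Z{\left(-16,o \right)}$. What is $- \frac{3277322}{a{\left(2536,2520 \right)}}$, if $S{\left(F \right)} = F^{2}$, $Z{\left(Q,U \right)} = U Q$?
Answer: $- \frac{1638661}{3255840} \approx -0.5033$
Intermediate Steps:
$Z{\left(Q,U \right)} = Q U$
$a{\left(h,o \right)} = 48 o + h o$ ($a{\left(h,o \right)} = \left(o h + \left(-8\right)^{2} o\right) - 16 o = \left(h o + 64 o\right) - 16 o = \left(64 o + h o\right) - 16 o = 48 o + h o$)
$- \frac{3277322}{a{\left(2536,2520 \right)}} = - \frac{3277322}{2520 \left(48 + 2536\right)} = - \frac{3277322}{2520 \cdot 2584} = - \frac{3277322}{6511680} = \left(-3277322\right) \frac{1}{6511680} = - \frac{1638661}{3255840}$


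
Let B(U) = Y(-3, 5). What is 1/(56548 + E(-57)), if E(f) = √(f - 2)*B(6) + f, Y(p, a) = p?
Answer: 56491/3191233612 + 3*I*√59/3191233612 ≈ 1.7702e-5 + 7.2209e-9*I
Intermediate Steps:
B(U) = -3
E(f) = f - 3*√(-2 + f) (E(f) = √(f - 2)*(-3) + f = √(-2 + f)*(-3) + f = -3*√(-2 + f) + f = f - 3*√(-2 + f))
1/(56548 + E(-57)) = 1/(56548 + (-57 - 3*√(-2 - 57))) = 1/(56548 + (-57 - 3*I*√59)) = 1/(56491 - 3*I*√59)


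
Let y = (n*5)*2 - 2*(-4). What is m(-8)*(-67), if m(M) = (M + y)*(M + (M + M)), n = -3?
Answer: -48240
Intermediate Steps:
y = -22 (y = -3*5*2 - 2*(-4) = -15*2 + 8 = -30 + 8 = -22)
m(M) = 3*M*(-22 + M) (m(M) = (M - 22)*(M + (M + M)) = (-22 + M)*(M + 2*M) = (-22 + M)*(3*M) = 3*M*(-22 + M))
m(-8)*(-67) = (3*(-8)*(-22 - 8))*(-67) = (3*(-8)*(-30))*(-67) = 720*(-67) = -48240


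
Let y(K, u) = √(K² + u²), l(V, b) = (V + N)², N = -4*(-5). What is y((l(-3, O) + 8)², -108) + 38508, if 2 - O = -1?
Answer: 38508 + 27*√10673305 ≈ 1.2672e+5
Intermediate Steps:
N = 20
O = 3 (O = 2 - 1*(-1) = 2 + 1 = 3)
l(V, b) = (20 + V)² (l(V, b) = (V + 20)² = (20 + V)²)
y((l(-3, O) + 8)², -108) + 38508 = √((((20 - 3)² + 8)²)² + (-108)²) + 38508 = √(((17² + 8)²)² + 11664) + 38508 = √(((289 + 8)²)² + 11664) + 38508 = √((297²)² + 11664) + 38508 = √(88209² + 11664) + 38508 = √(7780827681 + 11664) + 38508 = √7780839345 + 38508 = 27*√10673305 + 38508 = 38508 + 27*√10673305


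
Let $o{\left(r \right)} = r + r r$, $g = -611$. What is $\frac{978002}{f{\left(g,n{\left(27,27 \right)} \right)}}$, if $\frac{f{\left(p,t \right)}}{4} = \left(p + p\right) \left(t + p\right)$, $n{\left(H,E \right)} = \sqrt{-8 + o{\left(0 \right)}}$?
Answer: $\frac{489001}{1493316} + \frac{489001 i \sqrt{2}}{456208038} \approx 0.32746 + 0.0015159 i$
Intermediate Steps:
$o{\left(r \right)} = r + r^{2}$
$n{\left(H,E \right)} = 2 i \sqrt{2}$ ($n{\left(H,E \right)} = \sqrt{-8 + 0 \left(1 + 0\right)} = \sqrt{-8 + 0 \cdot 1} = \sqrt{-8 + 0} = \sqrt{-8} = 2 i \sqrt{2}$)
$f{\left(p,t \right)} = 8 p \left(p + t\right)$ ($f{\left(p,t \right)} = 4 \left(p + p\right) \left(t + p\right) = 4 \cdot 2 p \left(p + t\right) = 8 p \left(p + t\right)$)
$\frac{978002}{f{\left(g,n{\left(27,27 \right)} \right)}} = \frac{978002}{8 \left(-611\right) \left(-611 + 2 i \sqrt{2}\right)} = \frac{978002}{2986568 - 9776 i \sqrt{2}}$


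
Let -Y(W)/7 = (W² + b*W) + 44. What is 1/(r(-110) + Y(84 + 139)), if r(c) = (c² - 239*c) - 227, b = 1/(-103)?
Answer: -103/31953983 ≈ -3.2234e-6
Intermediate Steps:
b = -1/103 ≈ -0.0097087
Y(W) = -308 - 7*W² + 7*W/103 (Y(W) = -7*((W² - W/103) + 44) = -7*(44 + W² - W/103) = -308 - 7*W² + 7*W/103)
r(c) = -227 + c² - 239*c
1/(r(-110) + Y(84 + 139)) = 1/((-227 + (-110)² - 239*(-110)) + (-308 - 7*(84 + 139)² + 7*(84 + 139)/103)) = 1/((-227 + 12100 + 26290) + (-308 - 7*223² + (7/103)*223)) = 1/(38163 + (-308 - 7*49729 + 1561/103)) = 1/(38163 + (-308 - 348103 + 1561/103)) = 1/(38163 - 35884772/103) = 1/(-31953983/103) = -103/31953983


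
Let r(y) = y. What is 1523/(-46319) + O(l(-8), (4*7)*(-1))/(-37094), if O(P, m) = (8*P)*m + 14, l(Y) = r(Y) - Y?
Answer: -28571314/859078493 ≈ -0.033258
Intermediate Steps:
l(Y) = 0 (l(Y) = Y - Y = 0)
O(P, m) = 14 + 8*P*m (O(P, m) = 8*P*m + 14 = 14 + 8*P*m)
1523/(-46319) + O(l(-8), (4*7)*(-1))/(-37094) = 1523/(-46319) + (14 + 8*0*((4*7)*(-1)))/(-37094) = 1523*(-1/46319) + (14 + 8*0*(28*(-1)))*(-1/37094) = -1523/46319 + (14 + 8*0*(-28))*(-1/37094) = -1523/46319 + (14 + 0)*(-1/37094) = -1523/46319 + 14*(-1/37094) = -1523/46319 - 7/18547 = -28571314/859078493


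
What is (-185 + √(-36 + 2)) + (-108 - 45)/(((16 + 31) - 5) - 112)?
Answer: -12797/70 + I*√34 ≈ -182.81 + 5.831*I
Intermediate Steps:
(-185 + √(-36 + 2)) + (-108 - 45)/(((16 + 31) - 5) - 112) = (-185 + √(-34)) - 153/((47 - 5) - 112) = (-185 + I*√34) - 153/(42 - 112) = (-185 + I*√34) - 153/(-70) = (-185 + I*√34) - 153*(-1/70) = (-185 + I*√34) + 153/70 = -12797/70 + I*√34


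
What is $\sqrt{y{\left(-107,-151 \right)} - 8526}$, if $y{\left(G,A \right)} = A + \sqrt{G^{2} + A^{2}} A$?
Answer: $\sqrt{-8677 - 755 \sqrt{1370}} \approx 191.37 i$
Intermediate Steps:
$y{\left(G,A \right)} = A + A \sqrt{A^{2} + G^{2}}$ ($y{\left(G,A \right)} = A + \sqrt{A^{2} + G^{2}} A = A + A \sqrt{A^{2} + G^{2}}$)
$\sqrt{y{\left(-107,-151 \right)} - 8526} = \sqrt{- 151 \left(1 + \sqrt{\left(-151\right)^{2} + \left(-107\right)^{2}}\right) - 8526} = \sqrt{- 151 \left(1 + \sqrt{22801 + 11449}\right) - 8526} = \sqrt{- 151 \left(1 + \sqrt{34250}\right) - 8526} = \sqrt{- 151 \left(1 + 5 \sqrt{1370}\right) - 8526} = \sqrt{\left(-151 - 755 \sqrt{1370}\right) - 8526} = \sqrt{-8677 - 755 \sqrt{1370}}$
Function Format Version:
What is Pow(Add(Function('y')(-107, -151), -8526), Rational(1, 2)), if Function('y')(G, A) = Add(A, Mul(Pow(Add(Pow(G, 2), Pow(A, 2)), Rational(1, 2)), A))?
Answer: Pow(Add(-8677, Mul(-755, Pow(1370, Rational(1, 2)))), Rational(1, 2)) ≈ Mul(191.37, I)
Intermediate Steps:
Function('y')(G, A) = Add(A, Mul(A, Pow(Add(Pow(A, 2), Pow(G, 2)), Rational(1, 2)))) (Function('y')(G, A) = Add(A, Mul(Pow(Add(Pow(A, 2), Pow(G, 2)), Rational(1, 2)), A)) = Add(A, Mul(A, Pow(Add(Pow(A, 2), Pow(G, 2)), Rational(1, 2)))))
Pow(Add(Function('y')(-107, -151), -8526), Rational(1, 2)) = Pow(Add(Mul(-151, Add(1, Pow(Add(Pow(-151, 2), Pow(-107, 2)), Rational(1, 2)))), -8526), Rational(1, 2)) = Pow(Add(Mul(-151, Add(1, Pow(Add(22801, 11449), Rational(1, 2)))), -8526), Rational(1, 2)) = Pow(Add(Mul(-151, Add(1, Pow(34250, Rational(1, 2)))), -8526), Rational(1, 2)) = Pow(Add(Mul(-151, Add(1, Mul(5, Pow(1370, Rational(1, 2))))), -8526), Rational(1, 2)) = Pow(Add(Add(-151, Mul(-755, Pow(1370, Rational(1, 2)))), -8526), Rational(1, 2)) = Pow(Add(-8677, Mul(-755, Pow(1370, Rational(1, 2)))), Rational(1, 2))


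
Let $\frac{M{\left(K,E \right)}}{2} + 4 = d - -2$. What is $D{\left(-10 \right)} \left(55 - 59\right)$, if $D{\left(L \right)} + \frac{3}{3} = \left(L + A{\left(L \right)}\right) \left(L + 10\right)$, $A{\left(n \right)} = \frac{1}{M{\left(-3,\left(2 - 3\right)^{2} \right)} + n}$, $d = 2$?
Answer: $4$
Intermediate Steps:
$M{\left(K,E \right)} = 0$ ($M{\left(K,E \right)} = -8 + 2 \left(2 - -2\right) = -8 + 2 \left(2 + 2\right) = -8 + 2 \cdot 4 = -8 + 8 = 0$)
$A{\left(n \right)} = \frac{1}{n}$ ($A{\left(n \right)} = \frac{1}{0 + n} = \frac{1}{n}$)
$D{\left(L \right)} = -1 + \left(10 + L\right) \left(L + \frac{1}{L}\right)$ ($D{\left(L \right)} = -1 + \left(L + \frac{1}{L}\right) \left(L + 10\right) = -1 + \left(L + \frac{1}{L}\right) \left(10 + L\right) = -1 + \left(10 + L\right) \left(L + \frac{1}{L}\right)$)
$D{\left(-10 \right)} \left(55 - 59\right) = \frac{10 + \left(-10\right)^{2} \left(10 - 10\right)}{-10} \left(55 - 59\right) = - \frac{10 + 100 \cdot 0}{10} \left(-4\right) = - \frac{10 + 0}{10} \left(-4\right) = \left(- \frac{1}{10}\right) 10 \left(-4\right) = \left(-1\right) \left(-4\right) = 4$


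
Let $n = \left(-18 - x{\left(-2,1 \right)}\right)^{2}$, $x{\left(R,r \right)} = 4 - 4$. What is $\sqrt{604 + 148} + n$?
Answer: $324 + 4 \sqrt{47} \approx 351.42$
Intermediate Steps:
$x{\left(R,r \right)} = 0$
$n = 324$ ($n = \left(-18 - 0\right)^{2} = \left(-18 + 0\right)^{2} = \left(-18\right)^{2} = 324$)
$\sqrt{604 + 148} + n = \sqrt{604 + 148} + 324 = \sqrt{752} + 324 = 4 \sqrt{47} + 324 = 324 + 4 \sqrt{47}$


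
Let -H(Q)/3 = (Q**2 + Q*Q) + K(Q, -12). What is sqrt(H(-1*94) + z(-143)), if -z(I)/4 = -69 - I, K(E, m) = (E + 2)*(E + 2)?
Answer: 4*I*sqrt(4919) ≈ 280.54*I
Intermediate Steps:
K(E, m) = (2 + E)**2 (K(E, m) = (2 + E)*(2 + E) = (2 + E)**2)
z(I) = 276 + 4*I (z(I) = -4*(-69 - I) = 276 + 4*I)
H(Q) = -6*Q**2 - 3*(2 + Q)**2 (H(Q) = -3*((Q**2 + Q*Q) + (2 + Q)**2) = -3*((Q**2 + Q**2) + (2 + Q)**2) = -3*(2*Q**2 + (2 + Q)**2) = -3*((2 + Q)**2 + 2*Q**2) = -6*Q**2 - 3*(2 + Q)**2)
sqrt(H(-1*94) + z(-143)) = sqrt((-12 - (-12)*94 - 9*(-1*94)**2) + (276 + 4*(-143))) = sqrt((-12 - 12*(-94) - 9*(-94)**2) + (276 - 572)) = sqrt((-12 + 1128 - 9*8836) - 296) = sqrt((-12 + 1128 - 79524) - 296) = sqrt(-78408 - 296) = sqrt(-78704) = 4*I*sqrt(4919)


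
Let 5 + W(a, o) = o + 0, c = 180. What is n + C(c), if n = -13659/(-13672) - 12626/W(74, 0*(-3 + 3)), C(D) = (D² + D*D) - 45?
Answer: 4599342767/68360 ≈ 67281.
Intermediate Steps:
W(a, o) = -5 + o (W(a, o) = -5 + (o + 0) = -5 + o)
C(D) = -45 + 2*D² (C(D) = (D² + D²) - 45 = 2*D² - 45 = -45 + 2*D²)
n = 172690967/68360 (n = -13659/(-13672) - 12626/(-5 + 0*(-3 + 3)) = -13659*(-1/13672) - 12626/(-5 + 0*0) = 13659/13672 - 12626/(-5 + 0) = 13659/13672 - 12626/(-5) = 13659/13672 - 12626*(-⅕) = 13659/13672 + 12626/5 = 172690967/68360 ≈ 2526.2)
n + C(c) = 172690967/68360 + (-45 + 2*180²) = 172690967/68360 + (-45 + 2*32400) = 172690967/68360 + (-45 + 64800) = 172690967/68360 + 64755 = 4599342767/68360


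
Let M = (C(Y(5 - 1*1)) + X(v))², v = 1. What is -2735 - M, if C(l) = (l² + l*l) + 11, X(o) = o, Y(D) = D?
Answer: -4671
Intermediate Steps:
C(l) = 11 + 2*l² (C(l) = (l² + l²) + 11 = 2*l² + 11 = 11 + 2*l²)
M = 1936 (M = ((11 + 2*(5 - 1*1)²) + 1)² = ((11 + 2*(5 - 1)²) + 1)² = ((11 + 2*4²) + 1)² = ((11 + 2*16) + 1)² = ((11 + 32) + 1)² = (43 + 1)² = 44² = 1936)
-2735 - M = -2735 - 1*1936 = -2735 - 1936 = -4671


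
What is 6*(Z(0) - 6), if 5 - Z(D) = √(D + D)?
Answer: -6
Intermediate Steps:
Z(D) = 5 - √2*√D (Z(D) = 5 - √(D + D) = 5 - √(2*D) = 5 - √2*√D)
6*(Z(0) - 6) = 6*((5 - √2*√0) - 6) = 6*((5 - 1*√2*0) - 6) = 6*((5 + 0) - 6) = 6*(5 - 6) = 6*(-1) = -6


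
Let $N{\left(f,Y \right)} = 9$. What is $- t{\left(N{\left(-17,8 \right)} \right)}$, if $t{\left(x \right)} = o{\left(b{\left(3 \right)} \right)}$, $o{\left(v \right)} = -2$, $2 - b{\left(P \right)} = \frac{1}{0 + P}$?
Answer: $2$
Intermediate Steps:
$b{\left(P \right)} = 2 - \frac{1}{P}$ ($b{\left(P \right)} = 2 - \frac{1}{0 + P} = 2 - \frac{1}{P}$)
$t{\left(x \right)} = -2$
$- t{\left(N{\left(-17,8 \right)} \right)} = \left(-1\right) \left(-2\right) = 2$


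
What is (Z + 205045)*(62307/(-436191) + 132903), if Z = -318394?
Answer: -312902776108854/20771 ≈ -1.5064e+10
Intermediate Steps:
(Z + 205045)*(62307/(-436191) + 132903) = (-318394 + 205045)*(62307/(-436191) + 132903) = -113349*(62307*(-1/436191) + 132903) = -113349*(-2967/20771 + 132903) = -113349*2760525246/20771 = -312902776108854/20771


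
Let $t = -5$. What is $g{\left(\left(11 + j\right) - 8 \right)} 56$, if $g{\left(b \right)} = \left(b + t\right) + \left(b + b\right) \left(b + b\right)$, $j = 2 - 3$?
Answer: $728$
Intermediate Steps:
$j = -1$ ($j = 2 - 3 = -1$)
$g{\left(b \right)} = -5 + b + 4 b^{2}$ ($g{\left(b \right)} = \left(b - 5\right) + \left(b + b\right) \left(b + b\right) = \left(-5 + b\right) + 2 b 2 b = \left(-5 + b\right) + 4 b^{2} = -5 + b + 4 b^{2}$)
$g{\left(\left(11 + j\right) - 8 \right)} 56 = \left(-5 + \left(\left(11 - 1\right) - 8\right) + 4 \left(\left(11 - 1\right) - 8\right)^{2}\right) 56 = \left(-5 + \left(10 - 8\right) + 4 \left(10 - 8\right)^{2}\right) 56 = \left(-5 + 2 + 4 \cdot 2^{2}\right) 56 = \left(-5 + 2 + 4 \cdot 4\right) 56 = \left(-5 + 2 + 16\right) 56 = 13 \cdot 56 = 728$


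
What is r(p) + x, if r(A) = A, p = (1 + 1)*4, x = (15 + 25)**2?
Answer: 1608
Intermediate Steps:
x = 1600 (x = 40**2 = 1600)
p = 8 (p = 2*4 = 8)
r(p) + x = 8 + 1600 = 1608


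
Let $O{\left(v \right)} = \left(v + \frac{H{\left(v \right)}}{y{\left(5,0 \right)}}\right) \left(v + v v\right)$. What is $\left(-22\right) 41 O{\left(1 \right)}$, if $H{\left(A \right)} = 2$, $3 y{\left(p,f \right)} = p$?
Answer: $- \frac{19844}{5} \approx -3968.8$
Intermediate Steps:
$y{\left(p,f \right)} = \frac{p}{3}$
$O{\left(v \right)} = \left(\frac{6}{5} + v\right) \left(v + v^{2}\right)$ ($O{\left(v \right)} = \left(v + \frac{2}{\frac{1}{3} \cdot 5}\right) \left(v + v v\right) = \left(v + \frac{2}{\frac{5}{3}}\right) \left(v + v^{2}\right) = \left(v + 2 \cdot \frac{3}{5}\right) \left(v + v^{2}\right) = \left(v + \frac{6}{5}\right) \left(v + v^{2}\right) = \left(\frac{6}{5} + v\right) \left(v + v^{2}\right)$)
$\left(-22\right) 41 O{\left(1 \right)} = \left(-22\right) 41 \cdot \frac{1}{5} \cdot 1 \left(6 + 5 \cdot 1^{2} + 11 \cdot 1\right) = - 902 \cdot \frac{1}{5} \cdot 1 \left(6 + 5 \cdot 1 + 11\right) = - 902 \cdot \frac{1}{5} \cdot 1 \left(6 + 5 + 11\right) = - 902 \cdot \frac{1}{5} \cdot 1 \cdot 22 = \left(-902\right) \frac{22}{5} = - \frac{19844}{5}$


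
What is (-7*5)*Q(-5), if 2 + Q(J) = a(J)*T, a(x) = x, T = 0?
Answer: 70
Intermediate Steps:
Q(J) = -2 (Q(J) = -2 + J*0 = -2 + 0 = -2)
(-7*5)*Q(-5) = -7*5*(-2) = -35*(-2) = 70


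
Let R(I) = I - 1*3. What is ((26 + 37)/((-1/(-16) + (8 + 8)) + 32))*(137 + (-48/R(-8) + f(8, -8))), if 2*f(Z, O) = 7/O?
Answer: 1562589/8459 ≈ 184.73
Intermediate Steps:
f(Z, O) = 7/(2*O) (f(Z, O) = (7/O)/2 = 7/(2*O))
R(I) = -3 + I (R(I) = I - 3 = -3 + I)
((26 + 37)/((-1/(-16) + (8 + 8)) + 32))*(137 + (-48/R(-8) + f(8, -8))) = ((26 + 37)/((-1/(-16) + (8 + 8)) + 32))*(137 + (-48/(-3 - 8) + (7/2)/(-8))) = (63/((-1*(-1/16) + 16) + 32))*(137 + (-48/(-11) + (7/2)*(-1/8))) = (63/((1/16 + 16) + 32))*(137 + (-48*(-1/11) - 7/16)) = (63/(257/16 + 32))*(137 + (48/11 - 7/16)) = (63/(769/16))*(137 + 691/176) = (63*(16/769))*(24803/176) = (1008/769)*(24803/176) = 1562589/8459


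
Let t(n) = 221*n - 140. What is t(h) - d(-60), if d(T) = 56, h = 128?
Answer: 28092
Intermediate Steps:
t(n) = -140 + 221*n
t(h) - d(-60) = (-140 + 221*128) - 1*56 = (-140 + 28288) - 56 = 28148 - 56 = 28092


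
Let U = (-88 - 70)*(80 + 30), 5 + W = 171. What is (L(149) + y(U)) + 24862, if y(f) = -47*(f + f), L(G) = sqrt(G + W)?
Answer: 1658582 + 3*sqrt(35) ≈ 1.6586e+6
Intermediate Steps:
W = 166 (W = -5 + 171 = 166)
U = -17380 (U = -158*110 = -17380)
L(G) = sqrt(166 + G) (L(G) = sqrt(G + 166) = sqrt(166 + G))
y(f) = -94*f
(L(149) + y(U)) + 24862 = (sqrt(166 + 149) - 94*(-17380)) + 24862 = (sqrt(315) + 1633720) + 24862 = (3*sqrt(35) + 1633720) + 24862 = (1633720 + 3*sqrt(35)) + 24862 = 1658582 + 3*sqrt(35)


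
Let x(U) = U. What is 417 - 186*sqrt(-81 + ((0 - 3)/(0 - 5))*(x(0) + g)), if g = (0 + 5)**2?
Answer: 417 - 186*I*sqrt(66) ≈ 417.0 - 1511.1*I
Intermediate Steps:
g = 25 (g = 5**2 = 25)
417 - 186*sqrt(-81 + ((0 - 3)/(0 - 5))*(x(0) + g)) = 417 - 186*sqrt(-81 + ((0 - 3)/(0 - 5))*(0 + 25)) = 417 - 186*sqrt(-81 - 3/(-5)*25) = 417 - 186*sqrt(-81 - 3*(-1/5)*25) = 417 - 186*sqrt(-81 + (3/5)*25) = 417 - 186*sqrt(-81 + 15) = 417 - 186*I*sqrt(66)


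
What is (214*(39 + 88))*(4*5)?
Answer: 543560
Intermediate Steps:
(214*(39 + 88))*(4*5) = (214*127)*20 = 27178*20 = 543560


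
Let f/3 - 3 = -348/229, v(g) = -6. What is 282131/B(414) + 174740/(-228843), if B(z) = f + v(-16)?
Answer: -4928383565779/27232317 ≈ -1.8098e+5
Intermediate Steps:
f = 1017/229 (f = 9 + 3*(-348/229) = 9 - 1044/229 = 1017/229 ≈ 4.4410)
B(z) = -357/229 (B(z) = 1017/229 - 6 = -357/229)
282131/B(414) + 174740/(-228843) = 282131/(-357/229) + 174740/(-228843) = 282131*(-229/357) + 174740*(-1/228843) = -64607999/357 - 174740/228843 = -4928383565779/27232317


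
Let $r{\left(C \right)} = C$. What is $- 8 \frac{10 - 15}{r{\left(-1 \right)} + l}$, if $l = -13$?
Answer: $- \frac{20}{7} \approx -2.8571$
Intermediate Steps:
$- 8 \frac{10 - 15}{r{\left(-1 \right)} + l} = - 8 \frac{10 - 15}{-1 - 13} = - 8 \left(- \frac{5}{-14}\right) = - 8 \left(\left(-5\right) \left(- \frac{1}{14}\right)\right) = \left(-8\right) \frac{5}{14} = - \frac{20}{7}$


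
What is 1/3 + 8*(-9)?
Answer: -215/3 ≈ -71.667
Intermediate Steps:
1/3 + 8*(-9) = ⅓ - 72 = -215/3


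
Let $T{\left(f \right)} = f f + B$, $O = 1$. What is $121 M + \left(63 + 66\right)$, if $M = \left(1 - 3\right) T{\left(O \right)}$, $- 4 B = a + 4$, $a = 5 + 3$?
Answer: $613$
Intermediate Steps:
$a = 8$
$B = -3$ ($B = - \frac{8 + 4}{4} = \left(- \frac{1}{4}\right) 12 = -3$)
$T{\left(f \right)} = -3 + f^{2}$ ($T{\left(f \right)} = f f - 3 = f^{2} - 3 = -3 + f^{2}$)
$M = 4$ ($M = \left(1 - 3\right) \left(-3 + 1^{2}\right) = - 2 \left(-3 + 1\right) = \left(-2\right) \left(-2\right) = 4$)
$121 M + \left(63 + 66\right) = 121 \cdot 4 + \left(63 + 66\right) = 484 + 129 = 613$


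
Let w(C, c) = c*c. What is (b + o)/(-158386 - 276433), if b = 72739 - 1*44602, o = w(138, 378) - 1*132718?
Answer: -38303/434819 ≈ -0.088089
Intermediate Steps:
w(C, c) = c²
o = 10166 (o = 378² - 1*132718 = 142884 - 132718 = 10166)
b = 28137 (b = 72739 - 44602 = 28137)
(b + o)/(-158386 - 276433) = (28137 + 10166)/(-158386 - 276433) = 38303/(-434819) = 38303*(-1/434819) = -38303/434819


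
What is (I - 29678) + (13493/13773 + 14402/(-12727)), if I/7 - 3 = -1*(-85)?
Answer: -5094274708537/175288971 ≈ -29062.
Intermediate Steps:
I = 616 (I = 21 + 7*(-1*(-85)) = 21 + 7*85 = 21 + 595 = 616)
(I - 29678) + (13493/13773 + 14402/(-12727)) = (616 - 29678) + (13493/13773 + 14402/(-12727)) = -29062 + (13493*(1/13773) + 14402*(-1/12727)) = -29062 + (13493/13773 - 14402/12727) = -29062 - 26633335/175288971 = -5094274708537/175288971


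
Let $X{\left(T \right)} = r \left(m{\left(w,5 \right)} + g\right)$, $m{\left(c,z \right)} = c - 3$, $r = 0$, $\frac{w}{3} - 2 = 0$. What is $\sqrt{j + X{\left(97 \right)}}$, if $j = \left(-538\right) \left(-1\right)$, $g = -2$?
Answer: $\sqrt{538} \approx 23.195$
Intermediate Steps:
$w = 6$ ($w = 6 + 3 \cdot 0 = 6 + 0 = 6$)
$m{\left(c,z \right)} = -3 + c$
$j = 538$
$X{\left(T \right)} = 0$ ($X{\left(T \right)} = 0 \left(\left(-3 + 6\right) - 2\right) = 0 \left(3 - 2\right) = 0 \cdot 1 = 0$)
$\sqrt{j + X{\left(97 \right)}} = \sqrt{538 + 0} = \sqrt{538}$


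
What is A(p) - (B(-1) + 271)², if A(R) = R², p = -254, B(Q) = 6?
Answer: -12213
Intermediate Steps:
A(p) - (B(-1) + 271)² = (-254)² - (6 + 271)² = 64516 - 1*277² = 64516 - 1*76729 = 64516 - 76729 = -12213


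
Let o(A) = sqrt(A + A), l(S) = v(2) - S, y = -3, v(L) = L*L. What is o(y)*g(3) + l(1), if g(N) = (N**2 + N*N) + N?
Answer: 3 + 21*I*sqrt(6) ≈ 3.0 + 51.439*I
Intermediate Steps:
v(L) = L**2
l(S) = 4 - S (l(S) = 2**2 - S = 4 - S)
o(A) = sqrt(2)*sqrt(A) (o(A) = sqrt(2*A) = sqrt(2)*sqrt(A))
g(N) = N + 2*N**2 (g(N) = (N**2 + N**2) + N = 2*N**2 + N = N + 2*N**2)
o(y)*g(3) + l(1) = (sqrt(2)*sqrt(-3))*(3*(1 + 2*3)) + (4 - 1*1) = (sqrt(2)*(I*sqrt(3)))*(3*(1 + 6)) + (4 - 1) = (I*sqrt(6))*(3*7) + 3 = (I*sqrt(6))*21 + 3 = 21*I*sqrt(6) + 3 = 3 + 21*I*sqrt(6)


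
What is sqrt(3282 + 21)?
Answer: 3*sqrt(367) ≈ 57.472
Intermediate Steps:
sqrt(3282 + 21) = sqrt(3303) = 3*sqrt(367)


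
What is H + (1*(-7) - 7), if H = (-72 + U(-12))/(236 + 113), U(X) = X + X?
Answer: -4982/349 ≈ -14.275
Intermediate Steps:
U(X) = 2*X
H = -96/349 (H = (-72 + 2*(-12))/(236 + 113) = (-72 - 24)/349 = -96*1/349 = -96/349 ≈ -0.27507)
H + (1*(-7) - 7) = -96/349 + (1*(-7) - 7) = -96/349 + (-7 - 7) = -96/349 - 14 = -4982/349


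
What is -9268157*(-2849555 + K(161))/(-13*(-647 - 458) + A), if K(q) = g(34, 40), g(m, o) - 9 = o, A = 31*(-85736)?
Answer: -1389982577918/139129 ≈ -9.9906e+6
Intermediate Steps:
A = -2657816
g(m, o) = 9 + o
K(q) = 49 (K(q) = 9 + 40 = 49)
-9268157*(-2849555 + K(161))/(-13*(-647 - 458) + A) = -9268157*(-2849555 + 49)/(-13*(-647 - 458) - 2657816) = -9268157*(-2849506/(-13*(-1105) - 2657816)) = -9268157*(-2849506/(14365 - 2657816)) = -9268157/((-2643451*(-1/2849506))) = -9268157/139129/149974 = -9268157*149974/139129 = -1389982577918/139129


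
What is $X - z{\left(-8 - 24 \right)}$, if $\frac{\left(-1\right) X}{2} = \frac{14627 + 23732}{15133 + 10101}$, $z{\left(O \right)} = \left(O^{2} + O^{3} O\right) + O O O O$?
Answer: $- \frac{26472724951}{12617} \approx -2.0982 \cdot 10^{6}$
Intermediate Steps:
$z{\left(O \right)} = O^{2} + 2 O^{4}$ ($z{\left(O \right)} = \left(O^{2} + O^{4}\right) + O^{2} O^{2} = \left(O^{2} + O^{4}\right) + O^{4} = O^{2} + 2 O^{4}$)
$X = - \frac{38359}{12617}$ ($X = - 2 \frac{14627 + 23732}{15133 + 10101} = - 2 \cdot \frac{38359}{25234} = - 2 \cdot 38359 \cdot \frac{1}{25234} = \left(-2\right) \frac{38359}{25234} = - \frac{38359}{12617} \approx -3.0403$)
$X - z{\left(-8 - 24 \right)} = - \frac{38359}{12617} - \left(\left(-8 - 24\right)^{2} + 2 \left(-8 - 24\right)^{4}\right) = - \frac{38359}{12617} - \left(\left(-32\right)^{2} + 2 \left(-32\right)^{4}\right) = - \frac{38359}{12617} - \left(1024 + 2 \cdot 1048576\right) = - \frac{38359}{12617} - \left(1024 + 2097152\right) = - \frac{38359}{12617} - 2098176 = - \frac{26472724951}{12617}$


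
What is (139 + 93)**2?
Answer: 53824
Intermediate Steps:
(139 + 93)**2 = 232**2 = 53824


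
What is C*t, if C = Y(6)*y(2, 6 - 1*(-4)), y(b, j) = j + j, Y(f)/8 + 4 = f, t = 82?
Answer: 26240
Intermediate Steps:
Y(f) = -32 + 8*f
y(b, j) = 2*j
C = 320 (C = (-32 + 8*6)*(2*(6 - 1*(-4))) = (-32 + 48)*(2*(6 + 4)) = 16*(2*10) = 16*20 = 320)
C*t = 320*82 = 26240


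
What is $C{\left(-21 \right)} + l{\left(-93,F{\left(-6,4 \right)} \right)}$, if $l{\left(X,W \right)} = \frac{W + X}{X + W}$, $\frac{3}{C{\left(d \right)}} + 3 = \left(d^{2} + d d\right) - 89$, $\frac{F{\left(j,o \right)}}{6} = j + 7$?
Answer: $\frac{793}{790} \approx 1.0038$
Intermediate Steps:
$F{\left(j,o \right)} = 42 + 6 j$ ($F{\left(j,o \right)} = 6 \left(j + 7\right) = 6 \left(7 + j\right) = 42 + 6 j$)
$C{\left(d \right)} = \frac{3}{-92 + 2 d^{2}}$ ($C{\left(d \right)} = \frac{3}{-3 - \left(89 - d^{2} - d d\right)} = \frac{3}{-3 + \left(\left(d^{2} + d^{2}\right) - 89\right)} = \frac{3}{-3 + \left(2 d^{2} - 89\right)} = \frac{3}{-3 + \left(-89 + 2 d^{2}\right)} = \frac{3}{-92 + 2 d^{2}}$)
$l{\left(X,W \right)} = 1$ ($l{\left(X,W \right)} = \frac{W + X}{W + X} = 1$)
$C{\left(-21 \right)} + l{\left(-93,F{\left(-6,4 \right)} \right)} = \frac{3}{2 \left(-46 + \left(-21\right)^{2}\right)} + 1 = \frac{3}{2 \left(-46 + 441\right)} + 1 = \frac{3}{2 \cdot 395} + 1 = \frac{3}{2} \cdot \frac{1}{395} + 1 = \frac{3}{790} + 1 = \frac{793}{790}$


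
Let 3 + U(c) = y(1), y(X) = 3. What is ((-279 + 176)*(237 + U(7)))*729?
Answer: -17795619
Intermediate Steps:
U(c) = 0 (U(c) = -3 + 3 = 0)
((-279 + 176)*(237 + U(7)))*729 = ((-279 + 176)*(237 + 0))*729 = -103*237*729 = -24411*729 = -17795619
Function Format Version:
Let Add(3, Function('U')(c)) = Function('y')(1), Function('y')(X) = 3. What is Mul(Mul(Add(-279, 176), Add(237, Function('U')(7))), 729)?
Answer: -17795619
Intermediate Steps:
Function('U')(c) = 0 (Function('U')(c) = Add(-3, 3) = 0)
Mul(Mul(Add(-279, 176), Add(237, Function('U')(7))), 729) = Mul(Mul(Add(-279, 176), Add(237, 0)), 729) = Mul(Mul(-103, 237), 729) = Mul(-24411, 729) = -17795619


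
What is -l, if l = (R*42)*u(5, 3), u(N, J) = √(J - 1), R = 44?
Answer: -1848*√2 ≈ -2613.5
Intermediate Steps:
u(N, J) = √(-1 + J)
l = 1848*√2 (l = (44*42)*√(-1 + 3) = 1848*√2 ≈ 2613.5)
-l = -1848*√2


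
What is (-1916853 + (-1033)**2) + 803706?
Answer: -46058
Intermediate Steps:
(-1916853 + (-1033)**2) + 803706 = (-1916853 + 1067089) + 803706 = -849764 + 803706 = -46058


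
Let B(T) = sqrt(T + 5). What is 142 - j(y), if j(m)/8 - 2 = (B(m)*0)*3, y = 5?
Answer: 126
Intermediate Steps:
B(T) = sqrt(5 + T)
j(m) = 16 (j(m) = 16 + 8*((sqrt(5 + m)*0)*3) = 16 + 8*(0*3) = 16 + 8*0 = 16 + 0 = 16)
142 - j(y) = 142 - 1*16 = 142 - 16 = 126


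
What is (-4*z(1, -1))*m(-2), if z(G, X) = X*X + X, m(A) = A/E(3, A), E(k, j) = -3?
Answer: 0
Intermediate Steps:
m(A) = -A/3 (m(A) = A/(-3) = A*(-⅓) = -A/3)
z(G, X) = X + X² (z(G, X) = X² + X = X + X²)
(-4*z(1, -1))*m(-2) = (-(-4)*(1 - 1))*(-⅓*(-2)) = -(-4)*0*(⅔) = -4*0*(⅔) = 0*(⅔) = 0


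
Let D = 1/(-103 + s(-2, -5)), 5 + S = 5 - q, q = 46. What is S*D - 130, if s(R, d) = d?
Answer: -6997/54 ≈ -129.57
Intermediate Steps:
S = -46 (S = -5 + (5 - 1*46) = -5 + (5 - 46) = -5 - 41 = -46)
D = -1/108 (D = 1/(-103 - 5) = 1/(-108) = -1/108 ≈ -0.0092593)
S*D - 130 = -46*(-1/108) - 130 = 23/54 - 130 = -6997/54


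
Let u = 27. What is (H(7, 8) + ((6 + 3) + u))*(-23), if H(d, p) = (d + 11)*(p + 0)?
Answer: -4140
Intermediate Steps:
H(d, p) = p*(11 + d) (H(d, p) = (11 + d)*p = p*(11 + d))
(H(7, 8) + ((6 + 3) + u))*(-23) = (8*(11 + 7) + ((6 + 3) + 27))*(-23) = (8*18 + (9 + 27))*(-23) = (144 + 36)*(-23) = 180*(-23) = -4140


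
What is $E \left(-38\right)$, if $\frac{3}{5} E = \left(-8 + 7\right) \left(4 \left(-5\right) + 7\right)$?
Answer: $- \frac{2470}{3} \approx -823.33$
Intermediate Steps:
$E = \frac{65}{3}$ ($E = \frac{5 \left(-8 + 7\right) \left(4 \left(-5\right) + 7\right)}{3} = \frac{5 \left(- (-20 + 7)\right)}{3} = \frac{5 \left(\left(-1\right) \left(-13\right)\right)}{3} = \frac{5}{3} \cdot 13 = \frac{65}{3} \approx 21.667$)
$E \left(-38\right) = \frac{65}{3} \left(-38\right) = - \frac{2470}{3}$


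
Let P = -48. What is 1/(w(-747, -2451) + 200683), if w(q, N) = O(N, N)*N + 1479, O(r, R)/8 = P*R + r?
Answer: -1/2258580614 ≈ -4.4276e-10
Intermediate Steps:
O(r, R) = -384*R + 8*r (O(r, R) = 8*(-48*R + r) = 8*(r - 48*R) = -384*R + 8*r)
w(q, N) = 1479 - 376*N**2 (w(q, N) = (-384*N + 8*N)*N + 1479 = (-376*N)*N + 1479 = -376*N**2 + 1479 = 1479 - 376*N**2)
1/(w(-747, -2451) + 200683) = 1/((1479 - 376*(-2451)**2) + 200683) = 1/((1479 - 376*6007401) + 200683) = 1/((1479 - 2258782776) + 200683) = 1/(-2258781297 + 200683) = 1/(-2258580614) = -1/2258580614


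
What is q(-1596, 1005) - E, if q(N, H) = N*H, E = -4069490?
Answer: 2465510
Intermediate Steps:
q(N, H) = H*N
q(-1596, 1005) - E = 1005*(-1596) - 1*(-4069490) = -1603980 + 4069490 = 2465510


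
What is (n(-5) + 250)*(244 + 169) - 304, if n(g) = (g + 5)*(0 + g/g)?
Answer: 102946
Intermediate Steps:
n(g) = 5 + g (n(g) = (5 + g)*(0 + 1) = (5 + g)*1 = 5 + g)
(n(-5) + 250)*(244 + 169) - 304 = ((5 - 5) + 250)*(244 + 169) - 304 = (0 + 250)*413 - 304 = 250*413 - 304 = 103250 - 304 = 102946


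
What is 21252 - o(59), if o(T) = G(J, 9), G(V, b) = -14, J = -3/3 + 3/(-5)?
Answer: 21266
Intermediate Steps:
J = -8/5 (J = -3*⅓ + 3*(-⅕) = -1 - ⅗ = -8/5 ≈ -1.6000)
o(T) = -14
21252 - o(59) = 21252 - 1*(-14) = 21252 + 14 = 21266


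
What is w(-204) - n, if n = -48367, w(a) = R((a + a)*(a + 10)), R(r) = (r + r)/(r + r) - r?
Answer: -30784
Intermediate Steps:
R(r) = 1 - r (R(r) = (2*r)/((2*r)) - r = (2*r)*(1/(2*r)) - r = 1 - r)
w(a) = 1 - 2*a*(10 + a) (w(a) = 1 - (a + a)*(a + 10) = 1 - 2*a*(10 + a))
w(-204) - n = (1 - 2*(-204)*(10 - 204)) - 1*(-48367) = (1 - 2*(-204)*(-194)) + 48367 = (1 - 79152) + 48367 = -79151 + 48367 = -30784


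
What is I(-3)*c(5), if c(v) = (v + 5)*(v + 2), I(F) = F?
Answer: -210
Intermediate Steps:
c(v) = (2 + v)*(5 + v) (c(v) = (5 + v)*(2 + v) = (2 + v)*(5 + v))
I(-3)*c(5) = -3*(10 + 5**2 + 7*5) = -3*(10 + 25 + 35) = -3*70 = -210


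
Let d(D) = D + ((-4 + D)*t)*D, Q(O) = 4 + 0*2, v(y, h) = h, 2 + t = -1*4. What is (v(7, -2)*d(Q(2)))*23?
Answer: -184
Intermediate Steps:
t = -6 (t = -2 - 1*4 = -2 - 4 = -6)
Q(O) = 4 (Q(O) = 4 + 0 = 4)
d(D) = D + D*(24 - 6*D) (d(D) = D + ((-4 + D)*(-6))*D = D + (24 - 6*D)*D = D + D*(24 - 6*D))
(v(7, -2)*d(Q(2)))*23 = -8*(25 - 6*4)*23 = -8*(25 - 24)*23 = -8*23 = -184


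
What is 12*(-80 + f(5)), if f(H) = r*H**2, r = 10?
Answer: 2040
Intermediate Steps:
f(H) = 10*H**2
12*(-80 + f(5)) = 12*(-80 + 10*5**2) = 12*(-80 + 10*25) = 12*(-80 + 250) = 12*170 = 2040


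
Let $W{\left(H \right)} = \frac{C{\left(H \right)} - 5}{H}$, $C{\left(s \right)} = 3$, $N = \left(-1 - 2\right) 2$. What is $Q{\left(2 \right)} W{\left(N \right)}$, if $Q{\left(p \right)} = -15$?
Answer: $-5$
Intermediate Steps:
$N = -6$ ($N = \left(-3\right) 2 = -6$)
$W{\left(H \right)} = - \frac{2}{H}$ ($W{\left(H \right)} = \frac{3 - 5}{H} = - \frac{2}{H}$)
$Q{\left(2 \right)} W{\left(N \right)} = - 15 \left(- \frac{2}{-6}\right) = - 15 \left(\left(-2\right) \left(- \frac{1}{6}\right)\right) = \left(-15\right) \frac{1}{3} = -5$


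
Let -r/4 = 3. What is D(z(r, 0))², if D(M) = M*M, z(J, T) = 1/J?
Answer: 1/20736 ≈ 4.8225e-5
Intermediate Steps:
r = -12 (r = -4*3 = -12)
D(M) = M²
D(z(r, 0))² = ((1/(-12))²)² = ((-1/12)²)² = (1/144)² = 1/20736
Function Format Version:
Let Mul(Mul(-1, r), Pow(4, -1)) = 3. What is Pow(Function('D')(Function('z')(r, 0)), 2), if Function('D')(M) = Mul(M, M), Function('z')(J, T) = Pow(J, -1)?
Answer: Rational(1, 20736) ≈ 4.8225e-5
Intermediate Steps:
r = -12 (r = Mul(-4, 3) = -12)
Function('D')(M) = Pow(M, 2)
Pow(Function('D')(Function('z')(r, 0)), 2) = Pow(Pow(Pow(-12, -1), 2), 2) = Pow(Pow(Rational(-1, 12), 2), 2) = Pow(Rational(1, 144), 2) = Rational(1, 20736)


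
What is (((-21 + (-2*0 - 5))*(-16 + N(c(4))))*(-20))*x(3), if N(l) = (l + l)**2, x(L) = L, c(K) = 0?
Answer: -24960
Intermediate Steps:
N(l) = 4*l**2 (N(l) = (2*l)**2 = 4*l**2)
(((-21 + (-2*0 - 5))*(-16 + N(c(4))))*(-20))*x(3) = (((-21 + (-2*0 - 5))*(-16 + 4*0**2))*(-20))*3 = (((-21 + (0 - 5))*(-16 + 4*0))*(-20))*3 = (((-21 - 5)*(-16 + 0))*(-20))*3 = (-26*(-16)*(-20))*3 = (416*(-20))*3 = -8320*3 = -24960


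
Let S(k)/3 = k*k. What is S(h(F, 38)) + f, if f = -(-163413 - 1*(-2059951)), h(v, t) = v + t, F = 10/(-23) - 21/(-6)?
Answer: -4002369445/2116 ≈ -1.8915e+6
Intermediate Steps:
F = 141/46 (F = 10*(-1/23) - 21*(-⅙) = -10/23 + 7/2 = 141/46 ≈ 3.0652)
h(v, t) = t + v
f = -1896538 (f = -(-163413 + 2059951) = -1*1896538 = -1896538)
S(k) = 3*k² (S(k) = 3*(k*k) = 3*k²)
S(h(F, 38)) + f = 3*(38 + 141/46)² - 1896538 = 3*(1889/46)² - 1896538 = 3*(3568321/2116) - 1896538 = 10704963/2116 - 1896538 = -4002369445/2116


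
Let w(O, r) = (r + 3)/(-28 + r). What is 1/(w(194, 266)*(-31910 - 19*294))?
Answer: -119/5043212 ≈ -2.3596e-5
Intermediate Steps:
w(O, r) = (3 + r)/(-28 + r)
1/(w(194, 266)*(-31910 - 19*294)) = 1/((((3 + 266)/(-28 + 266)))*(-31910 - 19*294)) = 1/(((269/238))*(-31910 - 5586)) = 1/(((1/238)*269)*(-37496)) = -1/37496/(269/238) = (238/269)*(-1/37496) = -119/5043212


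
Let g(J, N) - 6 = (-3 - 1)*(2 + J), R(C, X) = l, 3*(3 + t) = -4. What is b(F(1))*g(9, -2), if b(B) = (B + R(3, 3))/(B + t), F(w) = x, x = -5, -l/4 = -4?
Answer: 627/14 ≈ 44.786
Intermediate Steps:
l = 16 (l = -4*(-4) = 16)
t = -13/3 (t = -3 + (⅓)*(-4) = -3 - 4/3 = -13/3 ≈ -4.3333)
R(C, X) = 16
F(w) = -5
g(J, N) = -2 - 4*J (g(J, N) = 6 + (-3 - 1)*(2 + J) = 6 - 4*(2 + J) = 6 + (-8 - 4*J) = -2 - 4*J)
b(B) = (16 + B)/(-13/3 + B) (b(B) = (B + 16)/(B - 13/3) = (16 + B)/(-13/3 + B))
b(F(1))*g(9, -2) = (3*(16 - 5)/(-13 + 3*(-5)))*(-2 - 4*9) = (3*11/(-13 - 15))*(-2 - 36) = (3*11/(-28))*(-38) = (3*(-1/28)*11)*(-38) = -33/28*(-38) = 627/14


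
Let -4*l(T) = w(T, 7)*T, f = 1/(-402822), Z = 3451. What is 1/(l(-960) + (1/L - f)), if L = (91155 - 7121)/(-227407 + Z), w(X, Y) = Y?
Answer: 16925371974/28389517756421 ≈ 0.00059618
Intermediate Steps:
L = -42017/111978 (L = (91155 - 7121)/(-227407 + 3451) = 84034/(-223956) = 84034*(-1/223956) = -42017/111978 ≈ -0.37523)
f = -1/402822 ≈ -2.4825e-6
l(T) = -7*T/4
1/(l(-960) + (1/L - f)) = 1/(-7/4*(-960) + (1/(-42017/111978) - 1*(-1/402822))) = 1/(1680 + (-111978/42017 + 1/402822)) = 1/(1680 - 45107159899/16925371974) = 1/(28389517756421/16925371974) = 16925371974/28389517756421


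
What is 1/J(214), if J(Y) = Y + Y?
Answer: 1/428 ≈ 0.0023364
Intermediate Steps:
J(Y) = 2*Y
1/J(214) = 1/(2*214) = 1/428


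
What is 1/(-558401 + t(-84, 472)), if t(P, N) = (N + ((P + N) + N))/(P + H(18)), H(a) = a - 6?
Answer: -2/1116839 ≈ -1.7908e-6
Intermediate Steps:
H(a) = -6 + a
t(P, N) = (P + 3*N)/(12 + P) (t(P, N) = (N + ((P + N) + N))/(P + (-6 + 18)) = (N + ((N + P) + N))/(P + 12) = (N + (P + 2*N))/(12 + P) = (P + 3*N)/(12 + P))
1/(-558401 + t(-84, 472)) = 1/(-558401 + (-84 + 3*472)/(12 - 84)) = 1/(-558401 + (-84 + 1416)/(-72)) = 1/(-558401 - 1/72*1332) = 1/(-558401 - 37/2) = 1/(-1116839/2) = -2/1116839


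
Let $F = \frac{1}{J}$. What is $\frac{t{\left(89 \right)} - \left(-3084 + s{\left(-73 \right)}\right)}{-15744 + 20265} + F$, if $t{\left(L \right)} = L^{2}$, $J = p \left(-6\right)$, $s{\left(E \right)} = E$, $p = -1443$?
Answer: $\frac{31972615}{13047606} \approx 2.4505$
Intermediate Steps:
$J = 8658$ ($J = \left(-1443\right) \left(-6\right) = 8658$)
$F = \frac{1}{8658} \approx 0.0001155$
$\frac{t{\left(89 \right)} - \left(-3084 + s{\left(-73 \right)}\right)}{-15744 + 20265} + F = \frac{89^{2} + \left(3084 - -73\right)}{-15744 + 20265} + \frac{1}{8658} = \frac{7921 + \left(3084 + 73\right)}{4521} + \frac{1}{8658} = \left(7921 + 3157\right) \frac{1}{4521} + \frac{1}{8658} = 11078 \cdot \frac{1}{4521} + \frac{1}{8658} = \frac{11078}{4521} + \frac{1}{8658} = \frac{31972615}{13047606}$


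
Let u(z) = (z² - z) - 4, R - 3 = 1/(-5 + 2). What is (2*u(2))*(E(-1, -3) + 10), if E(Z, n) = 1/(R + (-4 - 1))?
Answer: -268/7 ≈ -38.286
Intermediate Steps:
R = 8/3 (R = 3 + 1/(-5 + 2) = 3 + 1/(-3) = 3 - ⅓ = 8/3 ≈ 2.6667)
E(Z, n) = -3/7 (E(Z, n) = 1/(8/3 + (-4 - 1)) = 1/(8/3 - 5) = 1/(-7/3) = -3/7)
u(z) = -4 + z² - z
(2*u(2))*(E(-1, -3) + 10) = (2*(-4 + 2² - 1*2))*(-3/7 + 10) = (2*(-4 + 4 - 2))*(67/7) = (2*(-2))*(67/7) = -4*67/7 = -268/7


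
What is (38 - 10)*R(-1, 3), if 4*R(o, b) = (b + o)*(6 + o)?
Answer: 70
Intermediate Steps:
R(o, b) = (6 + o)*(b + o)/4 (R(o, b) = ((b + o)*(6 + o))/4 = ((6 + o)*(b + o))/4 = (6 + o)*(b + o)/4)
(38 - 10)*R(-1, 3) = (38 - 10)*((¼)*(-1)² + (3/2)*3 + (3/2)*(-1) + (¼)*3*(-1)) = 28*((¼)*1 + 9/2 - 3/2 - ¾) = 28*(¼ + 9/2 - 3/2 - ¾) = 28*(5/2) = 70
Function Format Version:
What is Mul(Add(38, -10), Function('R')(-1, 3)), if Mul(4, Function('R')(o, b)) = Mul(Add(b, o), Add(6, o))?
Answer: 70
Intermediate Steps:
Function('R')(o, b) = Mul(Rational(1, 4), Add(6, o), Add(b, o)) (Function('R')(o, b) = Mul(Rational(1, 4), Mul(Add(b, o), Add(6, o))) = Mul(Rational(1, 4), Mul(Add(6, o), Add(b, o))) = Mul(Rational(1, 4), Add(6, o), Add(b, o)))
Mul(Add(38, -10), Function('R')(-1, 3)) = Mul(Add(38, -10), Add(Mul(Rational(1, 4), Pow(-1, 2)), Mul(Rational(3, 2), 3), Mul(Rational(3, 2), -1), Mul(Rational(1, 4), 3, -1))) = Mul(28, Add(Mul(Rational(1, 4), 1), Rational(9, 2), Rational(-3, 2), Rational(-3, 4))) = Mul(28, Add(Rational(1, 4), Rational(9, 2), Rational(-3, 2), Rational(-3, 4))) = Mul(28, Rational(5, 2)) = 70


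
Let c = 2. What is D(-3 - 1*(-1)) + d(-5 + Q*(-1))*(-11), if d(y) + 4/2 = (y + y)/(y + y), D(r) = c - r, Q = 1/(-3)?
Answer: 15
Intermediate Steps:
Q = -⅓ ≈ -0.33333
D(r) = 2 - r
d(y) = -1 (d(y) = -2 + (y + y)/(y + y) = -2 + (2*y)/((2*y)) = -2 + (2*y)*(1/(2*y)) = -2 + 1 = -1)
D(-3 - 1*(-1)) + d(-5 + Q*(-1))*(-11) = (2 - (-3 - 1*(-1))) - 1*(-11) = (2 - (-3 + 1)) + 11 = (2 - 1*(-2)) + 11 = (2 + 2) + 11 = 4 + 11 = 15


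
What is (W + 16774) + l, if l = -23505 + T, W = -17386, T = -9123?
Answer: -33240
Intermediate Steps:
l = -32628 (l = -23505 - 9123 = -32628)
(W + 16774) + l = (-17386 + 16774) - 32628 = -612 - 32628 = -33240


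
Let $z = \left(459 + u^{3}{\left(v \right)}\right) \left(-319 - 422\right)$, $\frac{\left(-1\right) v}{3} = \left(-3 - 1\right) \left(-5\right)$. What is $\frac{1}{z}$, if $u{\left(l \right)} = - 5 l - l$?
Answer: $- \frac{1}{34572436119} \approx -2.8925 \cdot 10^{-11}$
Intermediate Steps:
$v = -60$ ($v = - 3 \left(-3 - 1\right) \left(-5\right) = - 3 \left(\left(-4\right) \left(-5\right)\right) = \left(-3\right) 20 = -60$)
$u{\left(l \right)} = - 6 l$
$z = -34572436119$ ($z = \left(459 + \left(\left(-6\right) \left(-60\right)\right)^{3}\right) \left(-319 - 422\right) = \left(459 + 360^{3}\right) \left(-741\right) = \left(459 + 46656000\right) \left(-741\right) = 46656459 \left(-741\right) = -34572436119$)
$\frac{1}{z} = \frac{1}{-34572436119} = - \frac{1}{34572436119}$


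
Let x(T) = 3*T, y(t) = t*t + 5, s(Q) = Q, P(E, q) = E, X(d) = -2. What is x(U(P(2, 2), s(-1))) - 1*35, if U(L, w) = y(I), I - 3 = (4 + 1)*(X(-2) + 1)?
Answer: -8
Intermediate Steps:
I = -2 (I = 3 + (4 + 1)*(-2 + 1) = 3 + 5*(-1) = 3 - 5 = -2)
y(t) = 5 + t**2 (y(t) = t**2 + 5 = 5 + t**2)
U(L, w) = 9 (U(L, w) = 5 + (-2)**2 = 5 + 4 = 9)
x(U(P(2, 2), s(-1))) - 1*35 = 3*9 - 1*35 = 27 - 35 = -8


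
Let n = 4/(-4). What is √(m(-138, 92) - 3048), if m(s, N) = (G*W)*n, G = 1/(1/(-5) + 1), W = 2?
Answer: I*√12202/2 ≈ 55.231*I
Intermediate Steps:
n = -1 (n = 4*(-¼) = -1)
G = 5/4 (G = 1/(-⅕ + 1) = 1/(⅘) = 5/4 ≈ 1.2500)
m(s, N) = -5/2 (m(s, N) = ((5/4)*2)*(-1) = (5/2)*(-1) = -5/2)
√(m(-138, 92) - 3048) = √(-5/2 - 3048) = √(-6101/2) = I*√12202/2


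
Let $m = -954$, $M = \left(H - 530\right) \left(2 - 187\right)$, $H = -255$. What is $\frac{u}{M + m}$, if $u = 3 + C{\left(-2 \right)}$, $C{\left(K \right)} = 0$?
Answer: $\frac{3}{144271} \approx 2.0794 \cdot 10^{-5}$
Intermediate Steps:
$M = 145225$ ($M = \left(-255 - 530\right) \left(2 - 187\right) = \left(-785\right) \left(-185\right) = 145225$)
$u = 3$ ($u = 3 + 0 = 3$)
$\frac{u}{M + m} = \frac{1}{145225 - 954} \cdot 3 = \frac{1}{144271} \cdot 3 = \frac{3}{144271}$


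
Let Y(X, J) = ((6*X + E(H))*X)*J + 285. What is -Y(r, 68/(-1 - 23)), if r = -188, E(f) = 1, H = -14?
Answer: 1800091/3 ≈ 6.0003e+5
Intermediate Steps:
Y(X, J) = 285 + J*X*(1 + 6*X) (Y(X, J) = ((6*X + 1)*X)*J + 285 = ((1 + 6*X)*X)*J + 285 = (X*(1 + 6*X))*J + 285 = J*X*(1 + 6*X) + 285 = 285 + J*X*(1 + 6*X))
-Y(r, 68/(-1 - 23)) = -(285 + (68/(-1 - 23))*(-188) + 6*(68/(-1 - 23))*(-188)**2) = -(285 + (68/(-24))*(-188) + 6*(68/(-24))*35344) = -(285 + (68*(-1/24))*(-188) + 6*(68*(-1/24))*35344) = -(285 - 17/6*(-188) + 6*(-17/6)*35344) = -(285 + 1598/3 - 600848) = -1*(-1800091/3) = 1800091/3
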